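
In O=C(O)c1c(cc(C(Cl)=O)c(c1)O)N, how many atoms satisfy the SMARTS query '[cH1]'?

Check the 14 heavy atoms by environment: 4× c (aromatic, H0) → no; 2× c (aromatic, H1) → match; 1× N (H2) → no; 2× C (H0) → no; 2× O (H0) → no; 1× Cl (H0) → no; 2× O (H1) → no.
That gives 2 matching atoms.

2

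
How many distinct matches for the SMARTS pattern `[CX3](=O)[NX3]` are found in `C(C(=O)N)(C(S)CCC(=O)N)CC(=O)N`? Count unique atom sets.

3

[CX3](=O)[NX3] is the SMARTS for an amide: a carbonyl carbon bonded to a trivalent nitrogen.
The molecule carries 3 separate instances of a primary amide (-C(=O)NH2) meeting every constraint; each maps to a distinct set of atoms, giving 3 matches.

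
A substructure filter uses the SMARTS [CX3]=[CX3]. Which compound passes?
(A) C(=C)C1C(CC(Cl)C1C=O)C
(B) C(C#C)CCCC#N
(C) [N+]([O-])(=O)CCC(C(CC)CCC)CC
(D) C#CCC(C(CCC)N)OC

[CX3]=[CX3] describes a non-aromatic C=C double bond between two sp2 carbons (an alkene).
(A) contains a vinyl group (-CH=CH2), which satisfies every atom and bond constraint.
(B) has an ethynyl group (-C#CH) but the C-C bond is a triple bond, not a double bond.
(C) has an ethyl group (-CH2CH3) but its C-C bond is a single bond between CX4 carbons, not CX3=CX3.
(D) has an ethynyl group (-C#CH) but the C-C bond is a triple bond, not a double bond.
So the answer is (A).

A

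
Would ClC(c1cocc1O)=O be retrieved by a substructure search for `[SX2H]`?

No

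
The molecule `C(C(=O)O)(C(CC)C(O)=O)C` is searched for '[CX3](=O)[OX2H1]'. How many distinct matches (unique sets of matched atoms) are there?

2

[CX3](=O)[OX2H1] is the SMARTS for a carboxylic acid: an sp2 carbon double-bonded to O and single-bonded to an -OH oxygen.
The molecule carries 2 separate instances of a carboxylic acid group (-C(=O)OH) meeting every constraint; each maps to a distinct set of atoms, giving 2 matches.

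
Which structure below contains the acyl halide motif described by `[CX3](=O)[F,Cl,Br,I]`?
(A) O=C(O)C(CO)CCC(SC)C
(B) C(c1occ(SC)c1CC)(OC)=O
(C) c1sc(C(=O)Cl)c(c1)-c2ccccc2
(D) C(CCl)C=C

C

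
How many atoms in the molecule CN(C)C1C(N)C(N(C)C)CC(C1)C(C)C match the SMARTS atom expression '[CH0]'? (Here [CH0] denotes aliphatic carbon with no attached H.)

0

The query [CH0] means: aliphatic carbon with no attached hydrogen.
Check the 16 heavy atoms by environment: 5× C (H1) → no; 2× C (H2) → no; 2× N (H0) → no; 6× C (H3) → no; 1× N (H2) → no.
No environment satisfies the query, so 0 matching atoms.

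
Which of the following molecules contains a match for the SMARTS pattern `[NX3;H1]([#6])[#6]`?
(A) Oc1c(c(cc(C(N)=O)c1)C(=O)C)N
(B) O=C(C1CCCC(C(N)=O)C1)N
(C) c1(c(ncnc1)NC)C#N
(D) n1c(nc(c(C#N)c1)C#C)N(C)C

C

[NX3;H1]([#6])[#6] describes a trivalent nitrogen with one H, bonded to two carbons (a secondary amine).
(A) has a primary amino group (-NH2) but the nitrogen has H2 and only one carbon neighbour.
(B) has a primary amide (-C(=O)NH2) but the -C(=O)NH2 nitrogen has H2, not H1.
(C) contains an N-methylamino group (-NHCH3), which satisfies every atom and bond constraint.
(D) has a dimethylamino group (-N(CH3)2) but the nitrogen has H0, not H1.
So the answer is (C).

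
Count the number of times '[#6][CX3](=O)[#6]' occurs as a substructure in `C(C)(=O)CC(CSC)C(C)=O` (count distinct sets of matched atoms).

[#6][CX3](=O)[#6] is the SMARTS for a ketone: a carbonyl carbon (no H) flanked by two carbons.
The molecule carries 2 separate instances of an acetyl/ketone group (-C(=O)CH3) meeting every constraint; each maps to a distinct set of atoms, giving 2 matches.

2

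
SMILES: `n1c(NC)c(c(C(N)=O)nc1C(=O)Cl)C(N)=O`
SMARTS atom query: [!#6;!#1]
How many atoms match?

9

The query [!#6;!#1] means: not carbon and not hydrogen — any heteroatom.
Check the 17 heavy atoms by environment: 2× n (aromatic) → match; 4× c (aromatic) → no; 4× C → no; 3× O → match; 1× Cl → match; 3× N → match.
Summing the matching environments: 2 + 3 + 1 + 3 = 9 matching atoms.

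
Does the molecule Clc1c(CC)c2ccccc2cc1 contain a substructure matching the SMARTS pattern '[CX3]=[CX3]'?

No

The pattern [CX3]=[CX3] describes a non-aromatic C=C double bond between two sp2 carbons — an alkene.
The closest candidate here is an ethyl group (-CH2CH3), but its C-C bond is a single bond between CX4 carbons, not CX3=CX3. No other fragment satisfies the full query, so there is no match.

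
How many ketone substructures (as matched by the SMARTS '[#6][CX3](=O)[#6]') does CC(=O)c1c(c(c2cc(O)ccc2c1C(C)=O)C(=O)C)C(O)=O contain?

3

[#6][CX3](=O)[#6] is the SMARTS for a ketone: a carbonyl carbon (no H) flanked by two carbons.
The molecule carries 3 separate instances of an acetyl/ketone group (-C(=O)CH3) meeting every constraint; each maps to a distinct set of atoms, giving 3 matches.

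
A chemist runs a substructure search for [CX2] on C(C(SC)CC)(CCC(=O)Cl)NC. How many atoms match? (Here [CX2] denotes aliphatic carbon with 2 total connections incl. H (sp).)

The query [CX2] means: C with X2: aliphatic carbon with exactly 2 total connections.
Check the 13 heavy atoms by environment: 8× C (X4) → no; 1× S (X2) → no; 1× N (X3) → no; 1× C (X3) → no; 1× O (X1) → no; 1× Cl (X1) → no.
No environment satisfies the query, so 0 matching atoms.

0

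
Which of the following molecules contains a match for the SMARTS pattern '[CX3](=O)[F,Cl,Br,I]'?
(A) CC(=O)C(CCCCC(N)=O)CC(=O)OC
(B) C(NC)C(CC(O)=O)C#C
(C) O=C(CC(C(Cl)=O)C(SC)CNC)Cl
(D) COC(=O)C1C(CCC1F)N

[CX3](=O)[F,Cl,Br,I] describes a carbonyl carbon bonded to a halogen (an acyl halide).
(A) has a methyl-ester group (-C(=O)OCH3) but the carbonyl is bonded to -O-C, not to a halogen.
(B) has a carboxylic acid group (-C(=O)OH) but the carbonyl is bonded to -OH, not to a halogen.
(C) contains an acyl chloride (-C(=O)Cl), which satisfies every atom and bond constraint.
(D) has a methyl-ester group (-C(=O)OCH3) but the carbonyl is bonded to -O-C, not to a halogen.
So the answer is (C).

C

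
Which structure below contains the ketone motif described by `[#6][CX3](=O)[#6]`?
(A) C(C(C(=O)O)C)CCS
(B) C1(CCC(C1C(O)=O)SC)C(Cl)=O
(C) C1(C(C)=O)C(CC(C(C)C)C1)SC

C

[#6][CX3](=O)[#6] describes a carbonyl carbon (no H) flanked by two carbons (a ketone).
(A) has a carboxylic acid group (-C(=O)OH) but one neighbour of the carbonyl carbon is O, not C.
(B) has a carboxylic acid group (-C(=O)OH) but one neighbour of the carbonyl carbon is O, not C.
(C) contains an acetyl/ketone group (-C(=O)CH3), which satisfies every atom and bond constraint.
So the answer is (C).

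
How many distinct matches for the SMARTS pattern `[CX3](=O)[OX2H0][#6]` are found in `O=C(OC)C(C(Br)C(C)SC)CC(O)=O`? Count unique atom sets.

1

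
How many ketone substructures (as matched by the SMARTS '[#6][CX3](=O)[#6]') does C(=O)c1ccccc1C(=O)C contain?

[#6][CX3](=O)[#6] is the SMARTS for a ketone: a carbonyl carbon (no H) flanked by two carbons.
Exactly one fragment in the molecule meets all constraints, giving 1 match.

1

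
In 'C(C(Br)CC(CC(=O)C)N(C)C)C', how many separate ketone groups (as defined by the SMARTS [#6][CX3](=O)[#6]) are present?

[#6][CX3](=O)[#6] is the SMARTS for a ketone: a carbonyl carbon (no H) flanked by two carbons.
Exactly one fragment in the molecule meets all constraints, giving 1 match.

1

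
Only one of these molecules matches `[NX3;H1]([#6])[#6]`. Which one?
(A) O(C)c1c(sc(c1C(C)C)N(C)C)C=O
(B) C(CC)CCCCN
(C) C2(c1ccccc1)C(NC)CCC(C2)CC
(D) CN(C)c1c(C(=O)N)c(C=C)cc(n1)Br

C

[NX3;H1]([#6])[#6] describes a trivalent nitrogen with one H, bonded to two carbons (a secondary amine).
(A) has a dimethylamino group (-N(CH3)2) but the nitrogen has H0, not H1.
(B) has a primary amino group (-NH2) but the nitrogen has H2 and only one carbon neighbour.
(C) contains an N-methylamino group (-NHCH3), which satisfies every atom and bond constraint.
(D) has a dimethylamino group (-N(CH3)2) but the nitrogen has H0, not H1.
So the answer is (C).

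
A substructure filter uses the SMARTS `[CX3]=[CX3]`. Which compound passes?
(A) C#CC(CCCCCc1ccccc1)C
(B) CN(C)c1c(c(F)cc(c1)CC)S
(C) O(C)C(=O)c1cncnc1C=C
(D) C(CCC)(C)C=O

C

[CX3]=[CX3] describes a non-aromatic C=C double bond between two sp2 carbons (an alkene).
(A) has an ethynyl group (-C#CH) but the C-C bond is a triple bond, not a double bond.
(B) has an ethyl group (-CH2CH3) but its C-C bond is a single bond between CX4 carbons, not CX3=CX3.
(C) contains a vinyl group (-CH=CH2), which satisfies every atom and bond constraint.
(D) has an ethyl group (-CH2CH3) but its C-C bond is a single bond between CX4 carbons, not CX3=CX3.
So the answer is (C).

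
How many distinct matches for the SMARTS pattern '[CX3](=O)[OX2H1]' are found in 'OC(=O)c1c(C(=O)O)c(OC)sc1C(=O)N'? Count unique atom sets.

2

[CX3](=O)[OX2H1] is the SMARTS for a carboxylic acid: an sp2 carbon double-bonded to O and single-bonded to an -OH oxygen.
The molecule carries 2 separate instances of a carboxylic acid group (-C(=O)OH) meeting every constraint; each maps to a distinct set of atoms, giving 2 matches.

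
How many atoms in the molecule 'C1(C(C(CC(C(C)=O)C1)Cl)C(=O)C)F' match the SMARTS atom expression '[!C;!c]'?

4

Check the 14 heavy atoms by environment: 10× C → no; 2× O → match; 1× F → match; 1× Cl → match.
Summing the matching environments: 2 + 1 + 1 = 4 matching atoms.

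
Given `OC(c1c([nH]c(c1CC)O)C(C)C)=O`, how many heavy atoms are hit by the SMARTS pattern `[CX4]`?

5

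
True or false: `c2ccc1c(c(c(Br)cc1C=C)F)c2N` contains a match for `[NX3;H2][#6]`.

True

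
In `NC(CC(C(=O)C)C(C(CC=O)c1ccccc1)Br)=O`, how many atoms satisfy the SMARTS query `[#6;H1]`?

The query [#6;H1] means: any carbon bearing exactly one hydrogen.
Check the 20 heavy atoms by environment: 2× C (H2) → no; 4× C (H1) → match; 1× c (aromatic, H0) → no; 5× c (aromatic, H1) → match; 2× C (H0) → no; 3× O (H0) → no; 1× C (H3) → no; 1× Br (H0) → no; 1× N (H2) → no.
Summing the matching environments: 4 + 5 = 9 matching atoms.

9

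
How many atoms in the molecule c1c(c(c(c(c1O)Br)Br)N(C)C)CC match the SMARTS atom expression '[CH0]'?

0

The query [CH0] means: aliphatic carbon with no attached hydrogen.
Check the 14 heavy atoms by environment: 5× c (aromatic, H0) → no; 1× c (aromatic, H1) → no; 1× O (H1) → no; 1× C (H2) → no; 3× C (H3) → no; 2× Br (H0) → no; 1× N (H0) → no.
No environment satisfies the query, so 0 matching atoms.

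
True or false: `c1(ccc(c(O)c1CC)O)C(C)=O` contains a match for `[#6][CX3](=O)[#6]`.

The pattern [#6][CX3](=O)[#6] describes a carbonyl carbon (no H) flanked by two carbons — a ketone.
The molecule carries an acetyl/ketone group (-C(=O)CH3), whose atoms satisfy every constraint of the query, so the pattern matches.

True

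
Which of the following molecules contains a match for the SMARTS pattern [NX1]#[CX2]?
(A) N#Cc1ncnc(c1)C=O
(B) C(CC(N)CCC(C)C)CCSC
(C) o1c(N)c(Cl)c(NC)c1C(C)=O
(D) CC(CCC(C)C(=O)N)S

[NX1]#[CX2] describes a nitrogen triple-bonded to a two-connected carbon (a nitrile).
(A) contains a nitrile (-C#N), which satisfies every atom and bond constraint.
(B) has a primary amino group (-NH2) but the nitrogen is NX3 (three connections), not NX1 triple-bonded.
(C) has a primary amino group (-NH2) but the nitrogen is NX3 (three connections), not NX1 triple-bonded.
(D) has a primary amide (-C(=O)NH2) but the nitrogen is NX3, not NX1.
So the answer is (A).

A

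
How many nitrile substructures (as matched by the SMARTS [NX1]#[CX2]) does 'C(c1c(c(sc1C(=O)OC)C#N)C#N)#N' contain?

3

[NX1]#[CX2] is the SMARTS for a nitrile: a nitrogen triple-bonded to a two-connected carbon.
The molecule carries 3 separate instances of a nitrile (-C#N) meeting every constraint; each maps to a distinct set of atoms, giving 3 matches.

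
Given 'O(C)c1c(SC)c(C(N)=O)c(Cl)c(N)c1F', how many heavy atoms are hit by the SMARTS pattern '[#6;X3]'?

7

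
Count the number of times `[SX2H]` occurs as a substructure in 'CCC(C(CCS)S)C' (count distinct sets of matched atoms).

2

[SX2H] is the SMARTS for a thiol: an aliphatic sulfur with two connections, one being H.
The molecule carries 2 separate instances of a thiol (-SH) meeting every constraint; each maps to a distinct set of atoms, giving 2 matches.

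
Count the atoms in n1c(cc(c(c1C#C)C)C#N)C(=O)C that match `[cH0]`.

4

The query [cH0] means: aromatic carbon with no attached hydrogen (substituted or ring-fusion).
Check the 14 heavy atoms by environment: 1× n (aromatic, H0) → no; 4× c (aromatic, H0) → match; 1× c (aromatic, H1) → no; 2× C (H3) → no; 3× C (H0) → no; 1× C (H1) → no; 1× O (H0) → no; 1× N (H0) → no.
That gives 4 matching atoms.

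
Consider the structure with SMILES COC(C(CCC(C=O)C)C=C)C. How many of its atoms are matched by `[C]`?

Check the 13 heavy atoms by environment: 11× C → match; 2× O → no.
That gives 11 matching atoms.

11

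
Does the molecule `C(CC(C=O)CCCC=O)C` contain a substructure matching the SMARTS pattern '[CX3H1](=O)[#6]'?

The pattern [CX3H1](=O)[#6] describes an sp2 carbon with one H, double-bonded to O and single-bonded to carbon — an aldehyde.
The molecule carries an aldehyde (-CHO), whose atoms satisfy every constraint of the query, so the pattern matches.

Yes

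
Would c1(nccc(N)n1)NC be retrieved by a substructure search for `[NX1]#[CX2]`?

The pattern [NX1]#[CX2] describes a nitrogen triple-bonded to a two-connected carbon — a nitrile.
The closest candidate here is a primary amino group (-NH2), but the nitrogen is NX3 (three connections), not NX1 triple-bonded. No other fragment satisfies the full query, so there is no match.

No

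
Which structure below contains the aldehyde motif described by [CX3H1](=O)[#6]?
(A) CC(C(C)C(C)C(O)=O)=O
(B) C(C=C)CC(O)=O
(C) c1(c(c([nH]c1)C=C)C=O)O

C

[CX3H1](=O)[#6] describes an sp2 carbon with one H, double-bonded to O and single-bonded to carbon (an aldehyde).
(A) has an acetyl/ketone group (-C(=O)CH3) but the carbonyl carbon has H0 (two carbon neighbours), not H1.
(B) has a carboxylic acid group (-C(=O)OH) but the carbonyl carbon has H0 and is bonded to O, not H1.
(C) contains an aldehyde (-CHO), which satisfies every atom and bond constraint.
So the answer is (C).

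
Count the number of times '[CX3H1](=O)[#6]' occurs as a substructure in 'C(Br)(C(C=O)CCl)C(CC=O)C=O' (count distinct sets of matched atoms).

[CX3H1](=O)[#6] is the SMARTS for an aldehyde: an sp2 carbon with one H, double-bonded to O and single-bonded to carbon.
The molecule carries 3 separate instances of an aldehyde (-CHO) meeting every constraint; each maps to a distinct set of atoms, giving 3 matches.

3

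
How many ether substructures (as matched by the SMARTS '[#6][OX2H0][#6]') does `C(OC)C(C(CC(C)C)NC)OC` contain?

2

[#6][OX2H0][#6] is the SMARTS for an ether: an aliphatic oxygen bridging two carbons with no H on the oxygen.
The molecule carries 2 separate instances of a methoxy ether (-OCH3) meeting every constraint; each maps to a distinct set of atoms, giving 2 matches.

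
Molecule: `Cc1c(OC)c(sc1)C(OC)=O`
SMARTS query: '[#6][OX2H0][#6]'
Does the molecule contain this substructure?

Yes

The pattern [#6][OX2H0][#6] describes an aliphatic oxygen bridging two carbons with no H on the oxygen — an ether.
The molecule carries a methoxy ether (-OCH3), whose atoms satisfy every constraint of the query, so the pattern matches.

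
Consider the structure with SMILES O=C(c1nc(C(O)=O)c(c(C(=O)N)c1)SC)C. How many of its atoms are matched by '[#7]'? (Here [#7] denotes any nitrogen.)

2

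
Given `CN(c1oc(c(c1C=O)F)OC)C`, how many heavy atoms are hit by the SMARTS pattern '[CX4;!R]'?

The query [CX4;!R] means: aliphatic carbon with four total connections, not in a ring.
Check the 13 heavy atoms by environment: 1× o (aromatic, X2, in 5-ring) → no; 4× c (aromatic, X3, in 5-ring) → no; 1× C (X3, acyclic) → no; 1× O (X1, acyclic) → no; 1× N (X3, acyclic) → no; 3× C (X4, acyclic) → match; 1× O (X2, acyclic) → no; 1× F (X1, acyclic) → no.
That gives 3 matching atoms.

3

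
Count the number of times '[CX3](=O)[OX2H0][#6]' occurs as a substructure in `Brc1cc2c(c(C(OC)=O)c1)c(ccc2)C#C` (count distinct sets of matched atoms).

1

[CX3](=O)[OX2H0][#6] is the SMARTS for an ester: a carbonyl carbon bonded to an oxygen that is itself bonded to carbon (no H on that O).
Exactly one fragment in the molecule meets all constraints, giving 1 match.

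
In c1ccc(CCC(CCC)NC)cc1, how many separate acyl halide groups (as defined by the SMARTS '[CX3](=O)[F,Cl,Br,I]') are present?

0

[CX3](=O)[F,Cl,Br,I] is the SMARTS for an acyl halide: a carbonyl carbon bonded to a halogen.
No fragment in the molecule satisfies every constraint, giving 0 matches.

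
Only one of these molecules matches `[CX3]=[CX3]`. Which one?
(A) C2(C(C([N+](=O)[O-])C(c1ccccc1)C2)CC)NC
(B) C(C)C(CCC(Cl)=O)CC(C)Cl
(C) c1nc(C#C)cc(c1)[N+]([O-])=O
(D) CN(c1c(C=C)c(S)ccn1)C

D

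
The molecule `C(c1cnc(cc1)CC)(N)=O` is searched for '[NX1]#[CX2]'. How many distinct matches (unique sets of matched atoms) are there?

0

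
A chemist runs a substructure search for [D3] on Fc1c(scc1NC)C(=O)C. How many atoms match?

4

The query [D3] means: atom with exactly three heavy-atom neighbours.
Check the 11 heavy atoms by environment: 1× s (aromatic, D2) → no; 1× c (aromatic, D2) → no; 3× c (aromatic, D3) → match; 1× N (D2) → no; 2× C (D1) → no; 1× F (D1) → no; 1× C (D3) → match; 1× O (D1) → no.
Summing the matching environments: 3 + 1 = 4 matching atoms.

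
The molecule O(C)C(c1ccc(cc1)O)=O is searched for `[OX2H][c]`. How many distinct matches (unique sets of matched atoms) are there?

1

[OX2H][c] is the SMARTS for a phenol: a hydroxyl oxygen attached to an aromatic carbon.
Exactly one fragment in the molecule meets all constraints, giving 1 match.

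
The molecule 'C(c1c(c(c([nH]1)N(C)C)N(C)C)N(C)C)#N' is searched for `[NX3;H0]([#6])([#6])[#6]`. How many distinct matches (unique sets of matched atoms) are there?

[NX3;H0]([#6])([#6])[#6] is the SMARTS for a tertiary amine: a trivalent nitrogen with no H, bonded to three carbons.
The molecule carries 3 separate instances of a dimethylamino group (-N(CH3)2) meeting every constraint; each maps to a distinct set of atoms, giving 3 matches.

3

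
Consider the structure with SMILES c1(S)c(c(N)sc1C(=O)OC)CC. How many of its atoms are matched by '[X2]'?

3

Check the 13 heavy atoms by environment: 1× s (aromatic, X2) → match; 4× c (aromatic, X3) → no; 1× C (X3) → no; 1× O (X1) → no; 1× O (X2) → match; 3× C (X4) → no; 1× S (X2) → match; 1× N (X3) → no.
Summing the matching environments: 1 + 1 + 1 = 3 matching atoms.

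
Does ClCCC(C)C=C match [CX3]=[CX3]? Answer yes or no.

Yes

The pattern [CX3]=[CX3] describes a non-aromatic C=C double bond between two sp2 carbons — an alkene.
The molecule carries a vinyl group (-CH=CH2), whose atoms satisfy every constraint of the query, so the pattern matches.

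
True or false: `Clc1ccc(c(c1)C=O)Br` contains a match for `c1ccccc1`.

The pattern c1ccccc1 describes six aromatic carbons in a ring — a benzene ring.
The required atom environment is present in the molecule, so the pattern matches.

True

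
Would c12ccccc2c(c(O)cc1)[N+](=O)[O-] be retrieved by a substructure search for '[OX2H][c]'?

The pattern [OX2H][c] describes a hydroxyl oxygen attached to an aromatic carbon — a phenol.
The molecule carries a hydroxyl group (-OH), whose atoms satisfy every constraint of the query, so the pattern matches.

Yes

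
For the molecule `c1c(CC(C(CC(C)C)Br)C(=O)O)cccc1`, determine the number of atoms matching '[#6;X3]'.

The query [#6;X3] means: any carbon (aromatic or not) with three total connections.
Check the 17 heavy atoms by environment: 7× C (X4) → no; 1× C (X3) → match; 1× O (X1) → no; 1× O (X2) → no; 1× Br (X1) → no; 6× c (aromatic, X3) → match.
Summing the matching environments: 1 + 6 = 7 matching atoms.

7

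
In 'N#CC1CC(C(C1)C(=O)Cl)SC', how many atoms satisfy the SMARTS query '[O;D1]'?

The query [O;D1] means: aliphatic oxygen bonded to exactly one heavy atom.
Check the 12 heavy atoms by environment: 3× C (D2) → no; 4× C (D3) → no; 1× S (D2) → no; 1× C (D1) → no; 1× N (D1) → no; 1× O (D1) → match; 1× Cl (D1) → no.
That gives 1 matching atom.

1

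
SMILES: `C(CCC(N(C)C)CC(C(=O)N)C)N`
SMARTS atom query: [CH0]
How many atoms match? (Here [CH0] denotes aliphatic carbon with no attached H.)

The query [CH0] means: aliphatic carbon with no attached hydrogen.
Check the 14 heavy atoms by environment: 4× C (H2) → no; 2× C (H1) → no; 3× C (H3) → no; 1× N (H0) → no; 1× C (H0) → match; 1× O (H0) → no; 2× N (H2) → no.
That gives 1 matching atom.

1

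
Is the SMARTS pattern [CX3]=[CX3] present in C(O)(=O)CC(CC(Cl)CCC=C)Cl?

The pattern [CX3]=[CX3] describes a non-aromatic C=C double bond between two sp2 carbons — an alkene.
The molecule carries a vinyl group (-CH=CH2), whose atoms satisfy every constraint of the query, so the pattern matches.

Yes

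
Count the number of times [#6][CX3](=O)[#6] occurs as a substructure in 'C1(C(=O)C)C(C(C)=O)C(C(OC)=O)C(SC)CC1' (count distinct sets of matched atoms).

[#6][CX3](=O)[#6] is the SMARTS for a ketone: a carbonyl carbon (no H) flanked by two carbons.
The molecule carries 2 separate instances of an acetyl/ketone group (-C(=O)CH3) meeting every constraint; each maps to a distinct set of atoms, giving 2 matches.

2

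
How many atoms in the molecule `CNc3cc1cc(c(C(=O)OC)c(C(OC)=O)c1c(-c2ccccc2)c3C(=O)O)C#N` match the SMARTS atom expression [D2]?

The query [D2] means: atom with exactly two heavy-atom neighbours.
Check the 31 heavy atoms by environment: 9× c (aromatic, D3) → no; 7× c (aromatic, D2) → match; 3× C (D3) → no; 4× O (D1) → no; 2× O (D2) → match; 3× C (D1) → no; 1× C (D2) → match; 1× N (D1) → no; 1× N (D2) → match.
Summing the matching environments: 7 + 2 + 1 + 1 = 11 matching atoms.

11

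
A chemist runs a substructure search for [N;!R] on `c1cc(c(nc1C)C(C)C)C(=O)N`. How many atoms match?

1

The query [N;!R] means: aliphatic nitrogen not in a ring.
Check the 13 heavy atoms by environment: 1× n (aromatic, in 6-ring) → no; 5× c (aromatic, in 6-ring) → no; 5× C (acyclic) → no; 1× O (acyclic) → no; 1× N (acyclic) → match.
That gives 1 matching atom.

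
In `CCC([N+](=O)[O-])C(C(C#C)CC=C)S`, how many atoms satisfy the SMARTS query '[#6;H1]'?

The query [#6;H1] means: any carbon bearing exactly one hydrogen.
Check the 14 heavy atoms by environment: 1× C (H3) → no; 3× C (H2) → no; 5× C (H1) → match; 1× S (H1) → no; 1× N (charge +1, H0) → no; 1× O (charge -1, H0) → no; 1× O (H0) → no; 1× C (H0) → no.
That gives 5 matching atoms.

5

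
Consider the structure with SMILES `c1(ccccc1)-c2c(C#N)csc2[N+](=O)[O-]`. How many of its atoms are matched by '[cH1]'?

6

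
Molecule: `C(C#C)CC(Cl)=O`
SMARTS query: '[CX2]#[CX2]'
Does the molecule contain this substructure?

The pattern [CX2]#[CX2] describes a carbon-carbon triple bond — an alkyne.
The molecule carries an ethynyl group (-C#CH), whose atoms satisfy every constraint of the query, so the pattern matches.

Yes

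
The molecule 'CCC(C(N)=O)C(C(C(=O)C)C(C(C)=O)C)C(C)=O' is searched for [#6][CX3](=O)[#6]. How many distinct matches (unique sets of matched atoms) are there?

3

[#6][CX3](=O)[#6] is the SMARTS for a ketone: a carbonyl carbon (no H) flanked by two carbons.
The molecule carries 3 separate instances of an acetyl/ketone group (-C(=O)CH3) meeting every constraint; each maps to a distinct set of atoms, giving 3 matches.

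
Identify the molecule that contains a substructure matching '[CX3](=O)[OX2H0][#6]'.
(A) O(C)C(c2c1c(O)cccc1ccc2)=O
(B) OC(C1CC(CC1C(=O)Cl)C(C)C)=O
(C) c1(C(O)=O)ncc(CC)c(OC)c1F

A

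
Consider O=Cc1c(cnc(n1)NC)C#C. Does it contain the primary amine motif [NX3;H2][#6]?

No

The pattern [NX3;H2][#6] describes a trivalent nitrogen with two H attached to carbon — a primary amine.
The closest candidate here is an N-methylamino group (-NHCH3), but the nitrogen bears two carbons and only one H (H1), not H2. No other fragment satisfies the full query, so there is no match.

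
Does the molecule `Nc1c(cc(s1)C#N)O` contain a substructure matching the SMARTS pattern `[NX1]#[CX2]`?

The pattern [NX1]#[CX2] describes a nitrogen triple-bonded to a two-connected carbon — a nitrile.
The molecule carries a nitrile (-C#N), whose atoms satisfy every constraint of the query, so the pattern matches.

Yes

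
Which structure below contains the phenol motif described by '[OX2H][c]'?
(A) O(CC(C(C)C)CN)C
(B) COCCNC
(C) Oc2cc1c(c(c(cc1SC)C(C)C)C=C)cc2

C

[OX2H][c] describes a hydroxyl oxygen attached to an aromatic carbon (a phenol).
(A) has a methoxy ether (-OCH3) but the oxygen has H0, not H1.
(B) has a methoxy ether (-OCH3) but the oxygen has H0, not H1.
(C) contains a hydroxyl group (-OH), which satisfies every atom and bond constraint.
So the answer is (C).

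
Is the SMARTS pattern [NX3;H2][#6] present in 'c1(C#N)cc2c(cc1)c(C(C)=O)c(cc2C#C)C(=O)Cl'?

The pattern [NX3;H2][#6] describes a trivalent nitrogen with two H attached to carbon — a primary amine.
The closest candidate here is a nitrile (-C#N), but the nitrogen is NX1 (triple-bonded), not NX3 with two H. No other fragment satisfies the full query, so there is no match.

No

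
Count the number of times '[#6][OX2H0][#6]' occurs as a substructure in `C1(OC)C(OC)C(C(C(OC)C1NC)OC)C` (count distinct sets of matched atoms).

[#6][OX2H0][#6] is the SMARTS for an ether: an aliphatic oxygen bridging two carbons with no H on the oxygen.
The molecule carries 4 separate instances of a methoxy ether (-OCH3) meeting every constraint; each maps to a distinct set of atoms, giving 4 matches.

4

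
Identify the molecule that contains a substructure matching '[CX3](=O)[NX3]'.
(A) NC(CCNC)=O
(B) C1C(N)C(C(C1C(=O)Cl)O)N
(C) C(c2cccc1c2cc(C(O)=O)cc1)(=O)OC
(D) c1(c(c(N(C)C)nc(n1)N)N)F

[CX3](=O)[NX3] describes a carbonyl carbon bonded to a trivalent nitrogen (an amide).
(A) contains a primary amide (-C(=O)NH2), which satisfies every atom and bond constraint.
(B) has a primary amino group (-NH2) but the -NH2 is not attached to a carbonyl carbon.
(C) has a methyl-ester group (-C(=O)OCH3) but the carbonyl is bonded to O, not to an NX3 nitrogen.
(D) has a primary amino group (-NH2) but the -NH2 is not attached to a carbonyl carbon.
So the answer is (A).

A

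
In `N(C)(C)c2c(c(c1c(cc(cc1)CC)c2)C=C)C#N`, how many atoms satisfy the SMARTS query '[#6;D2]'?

7

The query [#6;D2] means: any carbon bonded to exactly two heavy atoms.
Check the 19 heavy atoms by environment: 6× c (aromatic, D3) → no; 4× c (aromatic, D2) → match; 3× C (D2) → match; 1× N (D1) → no; 4× C (D1) → no; 1× N (D3) → no.
Summing the matching environments: 4 + 3 = 7 matching atoms.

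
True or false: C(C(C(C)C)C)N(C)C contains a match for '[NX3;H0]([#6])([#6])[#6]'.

The pattern [NX3;H0]([#6])([#6])[#6] describes a trivalent nitrogen with no H, bonded to three carbons — a tertiary amine.
The molecule carries a dimethylamino group (-N(CH3)2), whose atoms satisfy every constraint of the query, so the pattern matches.

True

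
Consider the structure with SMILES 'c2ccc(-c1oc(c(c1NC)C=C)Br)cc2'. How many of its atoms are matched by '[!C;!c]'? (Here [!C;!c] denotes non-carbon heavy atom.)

3

Check the 16 heavy atoms by environment: 1× o (aromatic) → match; 10× c (aromatic) → no; 1× N → match; 3× C → no; 1× Br → match.
Summing the matching environments: 1 + 1 + 1 = 3 matching atoms.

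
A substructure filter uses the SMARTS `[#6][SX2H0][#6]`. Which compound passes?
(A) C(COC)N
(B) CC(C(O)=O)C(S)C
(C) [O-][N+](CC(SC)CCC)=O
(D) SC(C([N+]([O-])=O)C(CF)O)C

[#6][SX2H0][#6] describes an aliphatic sulfur bridging two carbons with no H on the sulfur (a thioether).
(A) has a methoxy ether (-OCH3) but the bridging atom is O, not S.
(B) has a thiol (-SH) but the sulfur has H1, not H0 bridging two carbons.
(C) contains a methylthio ether (-SCH3), which satisfies every atom and bond constraint.
(D) has a thiol (-SH) but the sulfur has H1, not H0 bridging two carbons.
So the answer is (C).

C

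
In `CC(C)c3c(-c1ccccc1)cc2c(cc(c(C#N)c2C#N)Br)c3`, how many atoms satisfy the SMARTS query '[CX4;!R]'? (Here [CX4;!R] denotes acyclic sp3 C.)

The query [CX4;!R] means: aliphatic carbon with four total connections, not in a ring.
Check the 24 heavy atoms by environment: 16× c (aromatic, X3, in 6-ring) → no; 2× C (X2, acyclic) → no; 2× N (X1, acyclic) → no; 3× C (X4, acyclic) → match; 1× Br (X1, acyclic) → no.
That gives 3 matching atoms.

3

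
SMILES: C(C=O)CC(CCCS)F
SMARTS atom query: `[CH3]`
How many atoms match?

The query [CH3] means: aliphatic carbon with exactly three hydrogens.
Check the 10 heavy atoms by environment: 5× C (H2) → no; 2× C (H1) → no; 1× F (H0) → no; 1× S (H1) → no; 1× O (H0) → no.
No environment satisfies the query, so 0 matching atoms.

0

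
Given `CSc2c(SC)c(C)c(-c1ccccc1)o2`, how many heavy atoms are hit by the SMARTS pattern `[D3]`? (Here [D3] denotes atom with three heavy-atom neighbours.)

5

The query [D3] means: atom with exactly three heavy-atom neighbours.
Check the 16 heavy atoms by environment: 1× o (aromatic, D2) → no; 5× c (aromatic, D3) → match; 2× S (D2) → no; 3× C (D1) → no; 5× c (aromatic, D2) → no.
That gives 5 matching atoms.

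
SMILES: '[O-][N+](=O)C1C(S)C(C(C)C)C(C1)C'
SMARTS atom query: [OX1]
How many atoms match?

The query [OX1] means: aliphatic oxygen with one total connection — typically a carbonyl =O or an oxide.
Check the 13 heavy atoms by environment: 9× C (X4) → no; 1× N (charge +1, X3) → no; 1× O (charge -1, X1) → match; 1× O (X1) → match; 1× S (X2) → no.
Summing the matching environments: 1 + 1 = 2 matching atoms.

2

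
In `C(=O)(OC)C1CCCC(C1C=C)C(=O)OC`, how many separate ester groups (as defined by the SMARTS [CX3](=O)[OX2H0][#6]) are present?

[CX3](=O)[OX2H0][#6] is the SMARTS for an ester: a carbonyl carbon bonded to an oxygen that is itself bonded to carbon (no H on that O).
The molecule carries 2 separate instances of a methyl-ester group (-C(=O)OCH3) meeting every constraint; each maps to a distinct set of atoms, giving 2 matches.

2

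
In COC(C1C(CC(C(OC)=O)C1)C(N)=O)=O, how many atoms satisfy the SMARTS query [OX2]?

The query [OX2] means: aliphatic oxygen with two total connections — ether, hydroxyl, or ester single-bond O.
Check the 16 heavy atoms by environment: 7× C (X4) → no; 3× C (X3) → no; 3× O (X1) → no; 2× O (X2) → match; 1× N (X3) → no.
That gives 2 matching atoms.

2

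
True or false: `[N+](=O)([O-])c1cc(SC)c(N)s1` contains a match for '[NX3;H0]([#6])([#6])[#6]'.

False

The pattern [NX3;H0]([#6])([#6])[#6] describes a trivalent nitrogen with no H, bonded to three carbons — a tertiary amine.
The closest candidate here is a primary amino group (-NH2), but the nitrogen has H2, not H0 with three carbons. No other fragment satisfies the full query, so there is no match.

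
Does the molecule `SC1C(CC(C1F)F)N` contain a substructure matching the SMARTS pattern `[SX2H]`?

Yes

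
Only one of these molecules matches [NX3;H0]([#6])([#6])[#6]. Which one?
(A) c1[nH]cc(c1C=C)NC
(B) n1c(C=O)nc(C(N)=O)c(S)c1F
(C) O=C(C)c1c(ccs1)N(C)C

C

[NX3;H0]([#6])([#6])[#6] describes a trivalent nitrogen with no H, bonded to three carbons (a tertiary amine).
(A) has an N-methylamino group (-NHCH3) but the nitrogen still has one H (H1), not H0.
(B) has a primary amide (-C(=O)NH2) but the amide nitrogen has H2 and only one carbon neighbour.
(C) contains a dimethylamino group (-N(CH3)2), which satisfies every atom and bond constraint.
So the answer is (C).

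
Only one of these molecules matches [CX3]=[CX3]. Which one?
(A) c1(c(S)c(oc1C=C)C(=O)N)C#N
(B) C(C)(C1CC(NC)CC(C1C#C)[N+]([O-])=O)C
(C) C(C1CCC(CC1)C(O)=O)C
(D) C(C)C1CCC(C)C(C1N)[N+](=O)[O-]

A

[CX3]=[CX3] describes a non-aromatic C=C double bond between two sp2 carbons (an alkene).
(A) contains a vinyl group (-CH=CH2), which satisfies every atom and bond constraint.
(B) has an ethynyl group (-C#CH) but the C-C bond is a triple bond, not a double bond.
(C) has an ethyl group (-CH2CH3) but its C-C bond is a single bond between CX4 carbons, not CX3=CX3.
(D) has an ethyl group (-CH2CH3) but its C-C bond is a single bond between CX4 carbons, not CX3=CX3.
So the answer is (A).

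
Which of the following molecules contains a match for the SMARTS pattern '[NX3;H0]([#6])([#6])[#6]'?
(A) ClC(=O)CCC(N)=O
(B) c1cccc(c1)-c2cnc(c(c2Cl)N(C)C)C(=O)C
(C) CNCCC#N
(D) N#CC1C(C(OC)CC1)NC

B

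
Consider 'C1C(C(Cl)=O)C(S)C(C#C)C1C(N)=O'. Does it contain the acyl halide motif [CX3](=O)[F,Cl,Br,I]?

Yes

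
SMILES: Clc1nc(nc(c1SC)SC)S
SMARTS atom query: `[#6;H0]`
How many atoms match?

The query [#6;H0] means: any carbon with no attached hydrogen.
Check the 12 heavy atoms by environment: 2× n (aromatic, H0) → no; 4× c (aromatic, H0) → match; 2× S (H0) → no; 2× C (H3) → no; 1× Cl (H0) → no; 1× S (H1) → no.
That gives 4 matching atoms.

4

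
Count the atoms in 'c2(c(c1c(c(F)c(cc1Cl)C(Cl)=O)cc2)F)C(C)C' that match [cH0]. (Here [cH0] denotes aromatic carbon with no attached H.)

The query [cH0] means: aromatic carbon with no attached hydrogen (substituted or ring-fusion).
Check the 19 heavy atoms by environment: 7× c (aromatic, H0) → match; 3× c (aromatic, H1) → no; 2× F (H0) → no; 1× C (H1) → no; 2× C (H3) → no; 2× Cl (H0) → no; 1× C (H0) → no; 1× O (H0) → no.
That gives 7 matching atoms.

7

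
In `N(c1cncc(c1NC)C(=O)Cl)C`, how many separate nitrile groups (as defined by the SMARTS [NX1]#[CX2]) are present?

[NX1]#[CX2] is the SMARTS for a nitrile: a nitrogen triple-bonded to a two-connected carbon.
No fragment in the molecule satisfies every constraint, giving 0 matches.

0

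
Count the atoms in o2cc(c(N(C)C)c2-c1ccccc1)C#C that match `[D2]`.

The query [D2] means: atom with exactly two heavy-atom neighbours.
Check the 16 heavy atoms by environment: 1× o (aromatic, D2) → match; 6× c (aromatic, D2) → match; 4× c (aromatic, D3) → no; 1× N (D3) → no; 3× C (D1) → no; 1× C (D2) → match.
Summing the matching environments: 1 + 6 + 1 = 8 matching atoms.

8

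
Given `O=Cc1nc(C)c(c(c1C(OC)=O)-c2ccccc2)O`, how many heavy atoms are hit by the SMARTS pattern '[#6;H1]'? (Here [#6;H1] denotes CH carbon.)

6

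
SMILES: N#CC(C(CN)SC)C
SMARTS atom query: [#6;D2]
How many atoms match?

2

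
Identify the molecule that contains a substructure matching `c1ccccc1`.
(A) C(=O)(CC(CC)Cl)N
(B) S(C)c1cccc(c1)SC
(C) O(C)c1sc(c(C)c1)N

B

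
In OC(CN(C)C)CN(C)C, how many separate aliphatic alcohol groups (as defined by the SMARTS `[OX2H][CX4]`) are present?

1

[OX2H][CX4] is the SMARTS for an aliphatic alcohol: a hydroxyl oxygen bound to an sp3 (X4) carbon.
Exactly one fragment in the molecule meets all constraints, giving 1 match.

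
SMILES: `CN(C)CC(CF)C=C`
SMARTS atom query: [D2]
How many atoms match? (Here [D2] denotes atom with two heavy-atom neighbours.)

3

The query [D2] means: atom with exactly two heavy-atom neighbours.
Check the 9 heavy atoms by environment: 3× C (D2) → match; 1× C (D3) → no; 1× N (D3) → no; 3× C (D1) → no; 1× F (D1) → no.
That gives 3 matching atoms.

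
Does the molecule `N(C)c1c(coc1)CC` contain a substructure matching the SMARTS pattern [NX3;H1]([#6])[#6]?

Yes

The pattern [NX3;H1]([#6])[#6] describes a trivalent nitrogen with one H, bonded to two carbons — a secondary amine.
The molecule carries an N-methylamino group (-NHCH3), whose atoms satisfy every constraint of the query, so the pattern matches.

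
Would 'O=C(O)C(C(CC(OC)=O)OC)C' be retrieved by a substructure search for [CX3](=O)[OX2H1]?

The pattern [CX3](=O)[OX2H1] describes an sp2 carbon double-bonded to O and single-bonded to an -OH oxygen — a carboxylic acid.
The molecule carries a carboxylic acid group (-C(=O)OH), whose atoms satisfy every constraint of the query, so the pattern matches.

Yes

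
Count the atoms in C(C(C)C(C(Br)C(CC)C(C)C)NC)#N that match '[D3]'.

5

The query [D3] means: atom with exactly three heavy-atom neighbours.
Check the 15 heavy atoms by environment: 2× C (D2) → no; 5× C (D3) → match; 5× C (D1) → no; 1× Br (D1) → no; 1× N (D1) → no; 1× N (D2) → no.
That gives 5 matching atoms.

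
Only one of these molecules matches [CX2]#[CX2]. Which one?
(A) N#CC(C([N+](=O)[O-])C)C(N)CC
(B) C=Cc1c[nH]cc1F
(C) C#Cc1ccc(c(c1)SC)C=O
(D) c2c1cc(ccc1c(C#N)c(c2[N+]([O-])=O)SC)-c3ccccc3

[CX2]#[CX2] describes a carbon-carbon triple bond (an alkyne).
(A) has a nitrile (-C#N) but the triple bond is C#N, not C#C.
(B) has a vinyl group (-CH=CH2) but the C=C is a double bond; both carbons are CX3, not CX2.
(C) contains an ethynyl group (-C#CH), which satisfies every atom and bond constraint.
(D) has a nitrile (-C#N) but the triple bond is C#N, not C#C.
So the answer is (C).

C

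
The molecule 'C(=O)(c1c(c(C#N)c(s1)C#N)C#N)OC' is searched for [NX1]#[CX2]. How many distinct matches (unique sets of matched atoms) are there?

3

[NX1]#[CX2] is the SMARTS for a nitrile: a nitrogen triple-bonded to a two-connected carbon.
The molecule carries 3 separate instances of a nitrile (-C#N) meeting every constraint; each maps to a distinct set of atoms, giving 3 matches.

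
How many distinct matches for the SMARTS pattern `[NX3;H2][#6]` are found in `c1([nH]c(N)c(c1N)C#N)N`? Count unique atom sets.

[NX3;H2][#6] is the SMARTS for a primary amine: a trivalent nitrogen with two H attached to carbon.
The molecule carries 3 separate instances of a primary amino group (-NH2) meeting every constraint; each maps to a distinct set of atoms, giving 3 matches.

3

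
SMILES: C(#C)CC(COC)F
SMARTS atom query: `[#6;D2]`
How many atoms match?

3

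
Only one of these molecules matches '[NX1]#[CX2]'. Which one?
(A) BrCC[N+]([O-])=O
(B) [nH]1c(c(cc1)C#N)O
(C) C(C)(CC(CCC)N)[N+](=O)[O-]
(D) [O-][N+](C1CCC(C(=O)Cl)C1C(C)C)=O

[NX1]#[CX2] describes a nitrogen triple-bonded to a two-connected carbon (a nitrile).
(A) has a nitro group (-[N+](=O)[O-]) but there is no C#N triple bond.
(B) contains a nitrile (-C#N), which satisfies every atom and bond constraint.
(C) has a primary amino group (-NH2) but the nitrogen is NX3 (three connections), not NX1 triple-bonded.
(D) has a nitro group (-[N+](=O)[O-]) but there is no C#N triple bond.
So the answer is (B).

B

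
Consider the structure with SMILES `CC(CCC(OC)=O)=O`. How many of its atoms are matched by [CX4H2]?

2

Check the 9 heavy atoms by environment: 2× C (H2, X4) → match; 2× C (H0, X3) → no; 2× O (H0, X1) → no; 2× C (H3, X4) → no; 1× O (H0, X2) → no.
That gives 2 matching atoms.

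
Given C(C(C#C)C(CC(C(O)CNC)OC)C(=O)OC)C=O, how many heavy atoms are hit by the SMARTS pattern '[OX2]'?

The query [OX2] means: aliphatic oxygen with two total connections — ether, hydroxyl, or ester single-bond O.
Check the 20 heavy atoms by environment: 10× C (X4) → no; 2× C (X2) → no; 1× N (X3) → no; 3× O (X2) → match; 2× C (X3) → no; 2× O (X1) → no.
That gives 3 matching atoms.

3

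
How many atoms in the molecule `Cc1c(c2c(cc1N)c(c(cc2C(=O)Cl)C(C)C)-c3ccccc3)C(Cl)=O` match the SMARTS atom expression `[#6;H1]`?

8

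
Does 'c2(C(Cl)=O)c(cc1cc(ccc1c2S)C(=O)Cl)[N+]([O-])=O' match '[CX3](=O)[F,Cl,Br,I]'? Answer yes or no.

Yes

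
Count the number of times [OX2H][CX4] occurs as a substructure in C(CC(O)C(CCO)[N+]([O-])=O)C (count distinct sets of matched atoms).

2

[OX2H][CX4] is the SMARTS for an aliphatic alcohol: a hydroxyl oxygen bound to an sp3 (X4) carbon.
The molecule carries 2 separate instances of a hydroxyl group (-OH) meeting every constraint; each maps to a distinct set of atoms, giving 2 matches.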